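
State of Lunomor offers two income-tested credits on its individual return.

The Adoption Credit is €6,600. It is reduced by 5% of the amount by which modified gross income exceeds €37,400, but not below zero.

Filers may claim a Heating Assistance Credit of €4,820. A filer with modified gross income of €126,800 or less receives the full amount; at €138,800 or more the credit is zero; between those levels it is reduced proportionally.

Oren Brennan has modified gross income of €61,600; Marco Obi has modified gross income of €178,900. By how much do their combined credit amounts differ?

€10,210

Oren (€61,600): Adoption Credit: 5% of the €24,200 excess over €37,400 is €1,210; credit = €6,600 − €1,210 = €5,390. Heating Assistance Credit: €61,600 is at or below the €126,800 threshold, so the full €4,820 applies. total €5,390 + €4,820 = €10,210
Marco (€178,900): Adoption Credit: 5% of the €141,500 excess over €37,400 is €7,075 ≥ base, so the credit is €0. Heating Assistance Credit: €178,900 is at or above €138,800, so the credit is €0. total €0 + €0 = €0
Difference: |€10,210 − €0| = €10,210.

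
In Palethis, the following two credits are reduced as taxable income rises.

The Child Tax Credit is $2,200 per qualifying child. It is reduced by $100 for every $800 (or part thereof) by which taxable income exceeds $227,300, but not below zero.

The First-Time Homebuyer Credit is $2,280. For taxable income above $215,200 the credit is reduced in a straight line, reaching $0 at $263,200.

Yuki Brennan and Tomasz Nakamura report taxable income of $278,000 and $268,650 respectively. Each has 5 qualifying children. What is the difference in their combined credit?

$1,200

Yuki ($278,000): Child Tax Credit: base = 5 × $2,200 = $11,000. income exceeds $227,300 by $50,700, which is 64 full-or-partial $800 increments; reduction = 64 × $100 = $6,400, leaving $4,600. First-Time Homebuyer Credit: $278,000 is at or above $263,200, so the credit is $0. total $4,600 + $0 = $4,600
Tomasz ($268,650): Child Tax Credit: base = 5 × $2,200 = $11,000. income exceeds $227,300 by $41,350, which is 52 full-or-partial $800 increments; reduction = 52 × $100 = $5,200, leaving $5,800. First-Time Homebuyer Credit: $268,650 is at or above $263,200, so the credit is $0. total $5,800 + $0 = $5,800
Difference: |$4,600 − $5,800| = $1,200.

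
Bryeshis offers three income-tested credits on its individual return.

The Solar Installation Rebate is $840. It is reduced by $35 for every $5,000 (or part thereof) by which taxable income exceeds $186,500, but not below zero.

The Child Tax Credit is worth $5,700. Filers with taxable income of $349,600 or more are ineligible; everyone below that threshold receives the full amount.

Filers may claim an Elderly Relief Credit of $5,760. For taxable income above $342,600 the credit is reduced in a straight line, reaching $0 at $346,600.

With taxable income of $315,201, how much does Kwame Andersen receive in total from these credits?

Solar Installation Rebate: income exceeds $186,500 by $128,701 → 26 increments × $35 = $910 ≥ base, so the credit is $0.
Child Tax Credit: $315,201 is below the $349,600 cutoff, so the full $5,700 applies.
Elderly Relief Credit: $315,201 is at or below the $342,600 threshold, so the full $5,760 applies.
Total: $0 + $5,700 + $5,760 = $11,460.

$11,460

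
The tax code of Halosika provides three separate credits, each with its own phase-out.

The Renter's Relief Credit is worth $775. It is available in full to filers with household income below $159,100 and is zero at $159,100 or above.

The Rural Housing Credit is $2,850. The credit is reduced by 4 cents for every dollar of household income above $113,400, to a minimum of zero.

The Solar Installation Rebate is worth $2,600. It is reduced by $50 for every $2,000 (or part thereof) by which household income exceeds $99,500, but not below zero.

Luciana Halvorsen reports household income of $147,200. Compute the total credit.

$3,673

Renter's Relief Credit: $147,200 is below the $159,100 cutoff, so the full $775 applies.
Rural Housing Credit: 4% of the $33,800 excess over $113,400 is $1,352; credit = $2,850 − $1,352 = $1,498.
Solar Installation Rebate: income exceeds $99,500 by $47,700, which is 24 full-or-partial $2,000 increments; reduction = 24 × $50 = $1,200, leaving $1,400.
Total: $775 + $1,498 + $1,400 = $3,673.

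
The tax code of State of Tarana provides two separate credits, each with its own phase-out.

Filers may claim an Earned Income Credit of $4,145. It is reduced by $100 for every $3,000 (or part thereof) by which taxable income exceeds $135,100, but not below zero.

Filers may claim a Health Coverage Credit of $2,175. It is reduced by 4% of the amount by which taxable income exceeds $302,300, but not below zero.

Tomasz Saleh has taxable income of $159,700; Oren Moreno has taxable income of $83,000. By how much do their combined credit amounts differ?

$900

Tomasz ($159,700): Earned Income Credit: income exceeds $135,100 by $24,600, which is 9 full-or-partial $3,000 increments; reduction = 9 × $100 = $900, leaving $3,245. Health Coverage Credit: $159,700 is at or below the $302,300 threshold, so the full $2,175 applies. total $3,245 + $2,175 = $5,420
Oren ($83,000): Earned Income Credit: $83,000 is at or below the $135,100 threshold, so the full $4,145 applies. Health Coverage Credit: $83,000 is at or below the $302,300 threshold, so the full $2,175 applies. total $4,145 + $2,175 = $6,320
Difference: |$5,420 − $6,320| = $900.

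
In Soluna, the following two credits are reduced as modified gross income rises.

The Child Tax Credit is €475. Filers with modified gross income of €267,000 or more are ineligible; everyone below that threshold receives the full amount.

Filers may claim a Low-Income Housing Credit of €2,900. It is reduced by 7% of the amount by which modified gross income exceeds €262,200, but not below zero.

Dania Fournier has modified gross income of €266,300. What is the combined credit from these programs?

Child Tax Credit: €266,300 is below the €267,000 cutoff, so the full €475 applies.
Low-Income Housing Credit: 7% of the €4,100 excess over €262,200 is €287; credit = €2,900 − €287 = €2,613.
Total: €475 + €2,613 = €3,088.

€3,088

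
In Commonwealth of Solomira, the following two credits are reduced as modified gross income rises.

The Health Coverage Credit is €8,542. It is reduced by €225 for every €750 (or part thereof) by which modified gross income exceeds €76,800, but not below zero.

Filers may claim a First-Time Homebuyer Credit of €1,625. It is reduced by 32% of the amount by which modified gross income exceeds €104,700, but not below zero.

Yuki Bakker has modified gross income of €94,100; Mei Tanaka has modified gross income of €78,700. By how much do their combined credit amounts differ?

€4,725

Yuki (€94,100): Health Coverage Credit: income exceeds €76,800 by €17,300, which is 24 full-or-partial €750 increments; reduction = 24 × €225 = €5,400, leaving €3,142. First-Time Homebuyer Credit: €94,100 is at or below the €104,700 threshold, so the full €1,625 applies. total €3,142 + €1,625 = €4,767
Mei (€78,700): Health Coverage Credit: income exceeds €76,800 by €1,900, which is 3 full-or-partial €750 increments; reduction = 3 × €225 = €675, leaving €7,867. First-Time Homebuyer Credit: €78,700 is at or below the €104,700 threshold, so the full €1,625 applies. total €7,867 + €1,625 = €9,492
Difference: |€4,767 − €9,492| = €4,725.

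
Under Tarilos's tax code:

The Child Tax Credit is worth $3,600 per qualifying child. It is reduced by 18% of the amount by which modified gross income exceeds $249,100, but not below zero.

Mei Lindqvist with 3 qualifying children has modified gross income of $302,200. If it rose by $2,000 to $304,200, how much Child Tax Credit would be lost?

$360

At $302,200 — base = 3 × $3,600 = $10,800. 18% of the $53,100 excess over $249,100 is $9,558; credit = $10,800 − $9,558 = $1,242.
At $304,200 — base = 3 × $3,600 = $10,800. 18% of the $55,100 excess over $249,100 is $9,918; credit = $10,800 − $9,918 = $882.
Lost: $1,242 − $882 = $360.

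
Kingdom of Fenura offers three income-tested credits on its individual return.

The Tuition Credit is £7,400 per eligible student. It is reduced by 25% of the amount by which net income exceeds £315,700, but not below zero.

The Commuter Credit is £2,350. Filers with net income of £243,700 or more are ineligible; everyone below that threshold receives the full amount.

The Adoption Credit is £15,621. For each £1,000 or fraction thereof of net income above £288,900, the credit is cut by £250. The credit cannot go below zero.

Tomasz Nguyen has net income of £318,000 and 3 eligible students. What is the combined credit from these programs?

£29,746

Tuition Credit: base = 3 × £7,400 = £22,200. 25% of the £2,300 excess over £315,700 is £575; credit = £22,200 − £575 = £21,625.
Commuter Credit: £318,000 meets or exceeds the £243,700 cutoff, so the credit is £0.
Adoption Credit: income exceeds £288,900 by £29,100, which is 30 full-or-partial £1,000 increments; reduction = 30 × £250 = £7,500, leaving £8,121.
Total: £21,625 + £0 + £8,121 = £29,746.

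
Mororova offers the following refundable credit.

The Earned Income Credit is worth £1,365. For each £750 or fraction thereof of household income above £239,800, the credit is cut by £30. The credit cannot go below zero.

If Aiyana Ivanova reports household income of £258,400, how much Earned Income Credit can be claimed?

Earned Income Credit: income exceeds £239,800 by £18,600, which is 25 full-or-partial £750 increments; reduction = 25 × £30 = £750, leaving £615.

£615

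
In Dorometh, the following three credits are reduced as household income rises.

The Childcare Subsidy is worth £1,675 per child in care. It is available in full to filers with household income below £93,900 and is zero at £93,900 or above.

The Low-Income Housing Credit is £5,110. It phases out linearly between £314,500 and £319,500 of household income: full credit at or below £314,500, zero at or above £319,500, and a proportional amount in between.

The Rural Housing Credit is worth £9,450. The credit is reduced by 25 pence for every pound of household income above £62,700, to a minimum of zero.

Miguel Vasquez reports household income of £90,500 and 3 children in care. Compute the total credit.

Childcare Subsidy: base = 3 × £1,675 = £5,025. £90,500 is below the £93,900 cutoff, so the full £5,025 applies.
Low-Income Housing Credit: £90,500 is at or below the £314,500 threshold, so the full £5,110 applies.
Rural Housing Credit: 25% of the £27,800 excess over £62,700 is £6,950; credit = £9,450 − £6,950 = £2,500.
Total: £5,025 + £5,110 + £2,500 = £12,635.

£12,635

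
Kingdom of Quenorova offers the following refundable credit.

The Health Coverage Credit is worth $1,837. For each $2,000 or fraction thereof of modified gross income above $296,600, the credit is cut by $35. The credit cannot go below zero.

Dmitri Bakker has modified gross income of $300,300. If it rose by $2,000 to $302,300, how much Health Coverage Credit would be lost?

$35

At $300,300 — income exceeds $296,600 by $3,700, which is 2 full-or-partial $2,000 increments; reduction = 2 × $35 = $70, leaving $1,767.
At $302,300 — income exceeds $296,600 by $5,700, which is 3 full-or-partial $2,000 increments; reduction = 3 × $35 = $105, leaving $1,732.
Lost: $1,767 − $1,732 = $35.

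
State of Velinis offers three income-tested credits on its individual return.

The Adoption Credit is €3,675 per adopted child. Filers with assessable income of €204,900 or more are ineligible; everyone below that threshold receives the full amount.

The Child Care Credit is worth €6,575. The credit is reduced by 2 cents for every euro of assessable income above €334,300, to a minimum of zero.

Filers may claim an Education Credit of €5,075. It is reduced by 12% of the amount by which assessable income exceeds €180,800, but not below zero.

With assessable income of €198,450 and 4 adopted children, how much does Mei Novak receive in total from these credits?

Adoption Credit: base = 4 × €3,675 = €14,700. €198,450 is below the €204,900 cutoff, so the full €14,700 applies.
Child Care Credit: €198,450 is at or below the €334,300 threshold, so the full €6,575 applies.
Education Credit: 12% of the €17,650 excess over €180,800 is €2,118; credit = €5,075 − €2,118 = €2,957.
Total: €14,700 + €6,575 + €2,957 = €24,232.

€24,232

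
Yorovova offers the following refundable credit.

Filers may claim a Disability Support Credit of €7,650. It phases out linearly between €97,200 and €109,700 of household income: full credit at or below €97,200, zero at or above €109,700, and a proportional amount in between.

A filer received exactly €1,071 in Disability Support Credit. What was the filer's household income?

€107,950

€1,071 is 1,071/7,650 of the full €7,650, so 6,579/7,650 of the €12,500 range has been used: income = €97,200 + €12,500 × 6,579/7,650 = €107,950.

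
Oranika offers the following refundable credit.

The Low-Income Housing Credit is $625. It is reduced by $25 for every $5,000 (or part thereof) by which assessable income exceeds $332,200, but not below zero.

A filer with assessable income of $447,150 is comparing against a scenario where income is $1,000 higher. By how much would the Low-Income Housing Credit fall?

At $447,150 — income exceeds $332,200 by $114,950, which is 23 full-or-partial $5,000 increments; reduction = 23 × $25 = $575, leaving $50.
At $448,150 — income exceeds $332,200 by $115,950, which is 24 full-or-partial $5,000 increments; reduction = 24 × $25 = $600, leaving $25.
Lost: $50 − $25 = $25.

$25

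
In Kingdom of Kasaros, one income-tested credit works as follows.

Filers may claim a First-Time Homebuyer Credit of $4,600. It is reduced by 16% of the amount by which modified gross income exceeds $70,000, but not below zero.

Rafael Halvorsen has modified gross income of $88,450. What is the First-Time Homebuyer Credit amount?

First-Time Homebuyer Credit: 16% of the $18,450 excess over $70,000 is $2,952; credit = $4,600 − $2,952 = $1,648.

$1,648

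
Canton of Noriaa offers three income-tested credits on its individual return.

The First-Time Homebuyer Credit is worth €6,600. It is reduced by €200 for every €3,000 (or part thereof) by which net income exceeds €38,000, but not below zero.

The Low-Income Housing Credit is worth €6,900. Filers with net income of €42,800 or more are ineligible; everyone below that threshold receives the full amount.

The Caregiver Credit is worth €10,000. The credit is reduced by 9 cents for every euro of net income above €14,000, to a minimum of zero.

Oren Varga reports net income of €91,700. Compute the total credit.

€6,007

First-Time Homebuyer Credit: income exceeds €38,000 by €53,700, which is 18 full-or-partial €3,000 increments; reduction = 18 × €200 = €3,600, leaving €3,000.
Low-Income Housing Credit: €91,700 meets or exceeds the €42,800 cutoff, so the credit is €0.
Caregiver Credit: 9% of the €77,700 excess over €14,000 is €6,993; credit = €10,000 − €6,993 = €3,007.
Total: €3,000 + €0 + €3,007 = €6,007.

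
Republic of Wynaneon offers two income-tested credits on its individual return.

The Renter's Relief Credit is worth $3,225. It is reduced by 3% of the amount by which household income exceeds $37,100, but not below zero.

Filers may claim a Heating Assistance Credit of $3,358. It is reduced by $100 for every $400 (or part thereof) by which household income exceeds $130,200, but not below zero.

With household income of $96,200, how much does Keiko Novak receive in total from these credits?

Renter's Relief Credit: 3% of the $59,100 excess over $37,100 is $1,773; credit = $3,225 − $1,773 = $1,452.
Heating Assistance Credit: $96,200 is at or below the $130,200 threshold, so the full $3,358 applies.
Total: $1,452 + $3,358 = $4,810.

$4,810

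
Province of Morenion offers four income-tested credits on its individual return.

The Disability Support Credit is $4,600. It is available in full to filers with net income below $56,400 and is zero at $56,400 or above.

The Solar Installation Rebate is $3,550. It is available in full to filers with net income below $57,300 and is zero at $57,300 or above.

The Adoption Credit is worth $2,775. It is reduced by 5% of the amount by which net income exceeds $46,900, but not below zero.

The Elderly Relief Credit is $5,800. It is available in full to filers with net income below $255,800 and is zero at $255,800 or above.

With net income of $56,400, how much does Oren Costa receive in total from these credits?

Disability Support Credit: $56,400 meets or exceeds the $56,400 cutoff, so the credit is $0.
Solar Installation Rebate: $56,400 is below the $57,300 cutoff, so the full $3,550 applies.
Adoption Credit: 5% of the $9,500 excess over $46,900 is $475; credit = $2,775 − $475 = $2,300.
Elderly Relief Credit: $56,400 is below the $255,800 cutoff, so the full $5,800 applies.
Total: $0 + $3,550 + $2,300 + $5,800 = $11,650.

$11,650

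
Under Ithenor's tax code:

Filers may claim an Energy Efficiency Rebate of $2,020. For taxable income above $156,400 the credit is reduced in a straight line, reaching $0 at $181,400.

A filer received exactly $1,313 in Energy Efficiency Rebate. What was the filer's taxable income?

$165,150

$1,313 is 1,313/2,020 of the full $2,020, so 707/2,020 of the $25,000 range has been used: income = $156,400 + $25,000 × 707/2,020 = $165,150.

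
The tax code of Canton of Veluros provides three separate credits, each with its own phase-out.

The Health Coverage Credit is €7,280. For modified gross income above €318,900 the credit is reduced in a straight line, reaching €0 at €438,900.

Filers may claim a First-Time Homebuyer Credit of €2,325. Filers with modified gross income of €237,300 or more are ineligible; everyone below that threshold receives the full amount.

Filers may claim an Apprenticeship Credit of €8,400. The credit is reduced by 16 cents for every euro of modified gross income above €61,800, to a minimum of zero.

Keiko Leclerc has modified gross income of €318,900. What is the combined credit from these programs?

€7,280

Health Coverage Credit: €318,900 is at or below the €318,900 threshold, so the full €7,280 applies.
First-Time Homebuyer Credit: €318,900 meets or exceeds the €237,300 cutoff, so the credit is €0.
Apprenticeship Credit: 16% of the €257,100 excess over €61,800 is €41,136 ≥ base, so the credit is €0.
Total: €7,280 + €0 + €0 = €7,280.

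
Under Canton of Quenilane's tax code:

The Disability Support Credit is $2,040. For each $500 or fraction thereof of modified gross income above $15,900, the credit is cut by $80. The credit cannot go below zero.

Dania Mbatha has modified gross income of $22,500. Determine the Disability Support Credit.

Disability Support Credit: income exceeds $15,900 by $6,600, which is 14 full-or-partial $500 increments; reduction = 14 × $80 = $1,120, leaving $920.

$920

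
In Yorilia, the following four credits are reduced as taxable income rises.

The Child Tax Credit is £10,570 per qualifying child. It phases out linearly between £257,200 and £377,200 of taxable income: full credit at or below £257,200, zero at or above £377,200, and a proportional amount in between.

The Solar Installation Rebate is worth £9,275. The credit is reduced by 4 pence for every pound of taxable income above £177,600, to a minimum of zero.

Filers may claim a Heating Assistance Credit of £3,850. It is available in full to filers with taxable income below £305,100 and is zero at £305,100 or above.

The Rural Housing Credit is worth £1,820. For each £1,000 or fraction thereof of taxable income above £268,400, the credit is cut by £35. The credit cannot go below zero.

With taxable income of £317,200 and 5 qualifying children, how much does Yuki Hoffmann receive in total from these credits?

£30,221

Child Tax Credit: base = 5 × £10,570 = £52,850. £317,200 is £60,000 into a £120,000 phase-out range, leaving 60,000/120,000 of the credit: £52,850 × 60,000/120,000 = £26,425.
Solar Installation Rebate: 4% of the £139,600 excess over £177,600 is £5,584; credit = £9,275 − £5,584 = £3,691.
Heating Assistance Credit: £317,200 meets or exceeds the £305,100 cutoff, so the credit is £0.
Rural Housing Credit: income exceeds £268,400 by £48,800, which is 49 full-or-partial £1,000 increments; reduction = 49 × £35 = £1,715, leaving £105.
Total: £26,425 + £3,691 + £0 + £105 = £30,221.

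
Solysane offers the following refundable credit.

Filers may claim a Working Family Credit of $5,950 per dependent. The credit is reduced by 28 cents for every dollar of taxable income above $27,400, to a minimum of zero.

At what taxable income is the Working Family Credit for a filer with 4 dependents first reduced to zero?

$112,400

Full credit = 4 × $5,950 = $23,800.
The credit falls by 28% of each dollar above $27,400, so it reaches zero when the excess is $23,800 / 28% = $85,000: income = $27,400 + $85,000 = $112,400.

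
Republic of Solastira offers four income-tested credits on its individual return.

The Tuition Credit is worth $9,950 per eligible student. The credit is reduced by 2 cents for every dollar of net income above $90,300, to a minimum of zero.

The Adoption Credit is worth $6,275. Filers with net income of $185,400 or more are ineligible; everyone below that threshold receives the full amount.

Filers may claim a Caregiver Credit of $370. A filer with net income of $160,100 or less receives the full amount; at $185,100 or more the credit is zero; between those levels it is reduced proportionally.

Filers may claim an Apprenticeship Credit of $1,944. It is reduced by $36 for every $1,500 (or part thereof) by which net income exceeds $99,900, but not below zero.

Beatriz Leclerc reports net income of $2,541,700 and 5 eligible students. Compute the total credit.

Tuition Credit: base = 5 × $9,950 = $49,750. 2% of the $2,451,400 excess over $90,300 is $49,028; credit = $49,750 − $49,028 = $722.
Adoption Credit: $2,541,700 meets or exceeds the $185,400 cutoff, so the credit is $0.
Caregiver Credit: $2,541,700 is at or above $185,100, so the credit is $0.
Apprenticeship Credit: income exceeds $99,900 by $2,441,800 → 1628 increments × $36 = $58,608 ≥ base, so the credit is $0.
Total: $722 + $0 + $0 + $0 = $722.

$722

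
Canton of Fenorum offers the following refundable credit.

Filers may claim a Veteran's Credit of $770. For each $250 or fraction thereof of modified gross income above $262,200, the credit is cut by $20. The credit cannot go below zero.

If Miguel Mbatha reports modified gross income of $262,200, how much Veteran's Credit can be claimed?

$770

Veteran's Credit: $262,200 is at or below the $262,200 threshold, so the full $770 applies.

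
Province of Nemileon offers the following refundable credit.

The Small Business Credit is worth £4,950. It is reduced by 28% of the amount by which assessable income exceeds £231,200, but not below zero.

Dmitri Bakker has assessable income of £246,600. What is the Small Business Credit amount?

£638

Small Business Credit: 28% of the £15,400 excess over £231,200 is £4,312; credit = £4,950 − £4,312 = £638.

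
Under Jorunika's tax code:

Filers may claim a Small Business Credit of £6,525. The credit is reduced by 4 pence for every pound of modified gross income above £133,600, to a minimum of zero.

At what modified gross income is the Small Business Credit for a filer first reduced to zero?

The credit falls by 4% of each pound above £133,600, so it reaches zero when the excess is £6,525 / 4% = £163,125: income = £133,600 + £163,125 = £296,725.

£296,725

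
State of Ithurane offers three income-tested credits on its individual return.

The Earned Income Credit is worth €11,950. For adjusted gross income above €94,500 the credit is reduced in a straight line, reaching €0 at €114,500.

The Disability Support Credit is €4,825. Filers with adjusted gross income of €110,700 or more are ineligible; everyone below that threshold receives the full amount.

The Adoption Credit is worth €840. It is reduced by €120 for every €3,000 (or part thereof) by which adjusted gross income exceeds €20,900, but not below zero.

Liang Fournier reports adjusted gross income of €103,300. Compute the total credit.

€11,517

Earned Income Credit: €103,300 is €8,800 into a €20,000 phase-out range, leaving 11,200/20,000 of the credit: €11,950 × 11,200/20,000 = €6,692.
Disability Support Credit: €103,300 is below the €110,700 cutoff, so the full €4,825 applies.
Adoption Credit: income exceeds €20,900 by €82,400 → 28 increments × €120 = €3,360 ≥ base, so the credit is €0.
Total: €6,692 + €4,825 + €0 = €11,517.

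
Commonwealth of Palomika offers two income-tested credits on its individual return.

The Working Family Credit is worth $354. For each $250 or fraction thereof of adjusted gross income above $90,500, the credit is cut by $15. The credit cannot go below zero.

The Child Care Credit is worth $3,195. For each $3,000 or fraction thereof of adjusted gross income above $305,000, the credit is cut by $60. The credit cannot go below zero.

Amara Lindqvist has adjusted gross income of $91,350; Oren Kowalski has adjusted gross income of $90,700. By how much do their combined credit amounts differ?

Amara ($91,350): Working Family Credit: income exceeds $90,500 by $850, which is 4 full-or-partial $250 increments; reduction = 4 × $15 = $60, leaving $294. Child Care Credit: $91,350 is at or below the $305,000 threshold, so the full $3,195 applies. total $294 + $3,195 = $3,489
Oren ($90,700): Working Family Credit: income exceeds $90,500 by $200, which is 1 full-or-partial $250 increment; reduction = 1 × $15 = $15, leaving $339. Child Care Credit: $90,700 is at or below the $305,000 threshold, so the full $3,195 applies. total $339 + $3,195 = $3,534
Difference: |$3,489 − $3,534| = $45.

$45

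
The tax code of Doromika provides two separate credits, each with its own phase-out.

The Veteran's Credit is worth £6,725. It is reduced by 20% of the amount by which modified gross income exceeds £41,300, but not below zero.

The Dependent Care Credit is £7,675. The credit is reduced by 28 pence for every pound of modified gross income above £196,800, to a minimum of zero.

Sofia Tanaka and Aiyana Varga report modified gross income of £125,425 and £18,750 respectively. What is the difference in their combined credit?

Sofia (£125,425): Veteran's Credit: 20% of the £84,125 excess over £41,300 is £16,825 ≥ base, so the credit is £0. Dependent Care Credit: £125,425 is at or below the £196,800 threshold, so the full £7,675 applies. total £0 + £7,675 = £7,675
Aiyana (£18,750): Veteran's Credit: £18,750 is at or below the £41,300 threshold, so the full £6,725 applies. Dependent Care Credit: £18,750 is at or below the £196,800 threshold, so the full £7,675 applies. total £6,725 + £7,675 = £14,400
Difference: |£7,675 − £14,400| = £6,725.

£6,725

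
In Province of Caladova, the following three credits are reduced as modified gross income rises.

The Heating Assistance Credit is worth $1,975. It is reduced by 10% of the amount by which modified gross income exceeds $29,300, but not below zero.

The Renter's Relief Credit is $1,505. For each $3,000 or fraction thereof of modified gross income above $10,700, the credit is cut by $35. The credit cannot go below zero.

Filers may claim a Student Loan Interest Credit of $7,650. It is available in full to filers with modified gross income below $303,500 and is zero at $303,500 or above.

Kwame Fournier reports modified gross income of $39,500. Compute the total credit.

$9,760

Heating Assistance Credit: 10% of the $10,200 excess over $29,300 is $1,020; credit = $1,975 − $1,020 = $955.
Renter's Relief Credit: income exceeds $10,700 by $28,800, which is 10 full-or-partial $3,000 increments; reduction = 10 × $35 = $350, leaving $1,155.
Student Loan Interest Credit: $39,500 is below the $303,500 cutoff, so the full $7,650 applies.
Total: $955 + $1,155 + $7,650 = $9,760.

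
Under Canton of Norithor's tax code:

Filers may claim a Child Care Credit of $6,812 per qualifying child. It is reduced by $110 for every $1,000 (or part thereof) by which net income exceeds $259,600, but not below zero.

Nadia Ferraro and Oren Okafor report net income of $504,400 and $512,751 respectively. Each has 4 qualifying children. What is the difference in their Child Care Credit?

Nadia ($504,400): Child Care Credit: base = 4 × $6,812 = $27,248. income exceeds $259,600 by $244,800, which is 245 full-or-partial $1,000 increments; reduction = 245 × $110 = $26,950, leaving $298.
Oren ($512,751): Child Care Credit: base = 4 × $6,812 = $27,248. income exceeds $259,600 by $253,151 → 254 increments × $110 = $27,940 ≥ base, so the credit is $0.
Difference: |$298 − $0| = $298.

$298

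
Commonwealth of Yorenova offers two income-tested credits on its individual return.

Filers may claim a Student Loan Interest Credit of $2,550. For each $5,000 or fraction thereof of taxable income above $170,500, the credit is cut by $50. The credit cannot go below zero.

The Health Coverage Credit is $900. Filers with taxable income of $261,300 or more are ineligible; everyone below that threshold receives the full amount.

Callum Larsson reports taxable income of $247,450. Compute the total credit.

Student Loan Interest Credit: income exceeds $170,500 by $76,950, which is 16 full-or-partial $5,000 increments; reduction = 16 × $50 = $800, leaving $1,750.
Health Coverage Credit: $247,450 is below the $261,300 cutoff, so the full $900 applies.
Total: $1,750 + $900 = $2,650.

$2,650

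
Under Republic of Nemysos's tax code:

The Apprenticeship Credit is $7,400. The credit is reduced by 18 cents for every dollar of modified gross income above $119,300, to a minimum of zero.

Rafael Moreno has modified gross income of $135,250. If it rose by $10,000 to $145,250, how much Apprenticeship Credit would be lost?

At $135,250 — 18% of the $15,950 excess over $119,300 is $2,871; credit = $7,400 − $2,871 = $4,529.
At $145,250 — 18% of the $25,950 excess over $119,300 is $4,671; credit = $7,400 − $4,671 = $2,729.
Lost: $4,529 − $2,729 = $1,800.

$1,800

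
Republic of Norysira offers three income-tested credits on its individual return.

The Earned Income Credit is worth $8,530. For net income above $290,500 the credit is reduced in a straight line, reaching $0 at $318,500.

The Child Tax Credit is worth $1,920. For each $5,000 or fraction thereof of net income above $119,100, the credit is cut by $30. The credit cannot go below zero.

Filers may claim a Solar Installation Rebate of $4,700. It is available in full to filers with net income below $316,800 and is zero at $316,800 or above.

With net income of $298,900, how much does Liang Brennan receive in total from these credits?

Earned Income Credit: $298,900 is $8,400 into a $28,000 phase-out range, leaving 19,600/28,000 of the credit: $8,530 × 19,600/28,000 = $5,971.
Child Tax Credit: income exceeds $119,100 by $179,800, which is 36 full-or-partial $5,000 increments; reduction = 36 × $30 = $1,080, leaving $840.
Solar Installation Rebate: $298,900 is below the $316,800 cutoff, so the full $4,700 applies.
Total: $5,971 + $840 + $4,700 = $11,511.

$11,511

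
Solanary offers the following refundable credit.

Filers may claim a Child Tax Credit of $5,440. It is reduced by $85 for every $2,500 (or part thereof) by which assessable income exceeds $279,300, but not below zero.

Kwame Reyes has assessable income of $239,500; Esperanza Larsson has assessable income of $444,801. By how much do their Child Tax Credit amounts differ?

$5,440

Kwame ($239,500): Child Tax Credit: $239,500 is at or below the $279,300 threshold, so the full $5,440 applies.
Esperanza ($444,801): Child Tax Credit: income exceeds $279,300 by $165,501 → 67 increments × $85 = $5,695 ≥ base, so the credit is $0.
Difference: |$5,440 − $0| = $5,440.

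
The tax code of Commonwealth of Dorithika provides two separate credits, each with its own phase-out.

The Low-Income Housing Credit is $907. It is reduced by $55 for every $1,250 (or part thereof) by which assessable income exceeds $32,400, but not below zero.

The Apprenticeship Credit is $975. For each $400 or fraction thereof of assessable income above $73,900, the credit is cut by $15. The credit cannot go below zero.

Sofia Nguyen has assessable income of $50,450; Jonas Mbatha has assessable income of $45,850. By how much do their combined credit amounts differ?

Sofia ($50,450): Low-Income Housing Credit: income exceeds $32,400 by $18,050, which is 15 full-or-partial $1,250 increments; reduction = 15 × $55 = $825, leaving $82. Apprenticeship Credit: $50,450 is at or below the $73,900 threshold, so the full $975 applies. total $82 + $975 = $1,057
Jonas ($45,850): Low-Income Housing Credit: income exceeds $32,400 by $13,450, which is 11 full-or-partial $1,250 increments; reduction = 11 × $55 = $605, leaving $302. Apprenticeship Credit: $45,850 is at or below the $73,900 threshold, so the full $975 applies. total $302 + $975 = $1,277
Difference: |$1,057 − $1,277| = $220.

$220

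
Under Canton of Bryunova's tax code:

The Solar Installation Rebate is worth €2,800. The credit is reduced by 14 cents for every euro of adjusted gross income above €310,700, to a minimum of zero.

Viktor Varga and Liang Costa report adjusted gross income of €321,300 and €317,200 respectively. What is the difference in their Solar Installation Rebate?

€574

Viktor (€321,300): Solar Installation Rebate: 14% of the €10,600 excess over €310,700 is €1,484; credit = €2,800 − €1,484 = €1,316.
Liang (€317,200): Solar Installation Rebate: 14% of the €6,500 excess over €310,700 is €910; credit = €2,800 − €910 = €1,890.
Difference: |€1,316 − €1,890| = €574.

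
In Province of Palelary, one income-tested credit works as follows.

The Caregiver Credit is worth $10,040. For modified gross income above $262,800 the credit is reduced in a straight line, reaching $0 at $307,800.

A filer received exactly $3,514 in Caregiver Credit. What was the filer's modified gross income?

$3,514 is 3,514/10,040 of the full $10,040, so 6,526/10,040 of the $45,000 range has been used: income = $262,800 + $45,000 × 6,526/10,040 = $292,050.

$292,050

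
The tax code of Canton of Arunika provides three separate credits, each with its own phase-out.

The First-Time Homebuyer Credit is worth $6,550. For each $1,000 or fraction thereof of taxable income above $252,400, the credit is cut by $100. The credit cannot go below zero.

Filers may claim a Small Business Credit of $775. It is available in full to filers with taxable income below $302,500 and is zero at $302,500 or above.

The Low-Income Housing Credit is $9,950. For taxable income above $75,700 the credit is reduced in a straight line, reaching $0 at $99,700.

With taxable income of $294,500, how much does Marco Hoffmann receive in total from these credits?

$3,025

First-Time Homebuyer Credit: income exceeds $252,400 by $42,100, which is 43 full-or-partial $1,000 increments; reduction = 43 × $100 = $4,300, leaving $2,250.
Small Business Credit: $294,500 is below the $302,500 cutoff, so the full $775 applies.
Low-Income Housing Credit: $294,500 is at or above $99,700, so the credit is $0.
Total: $2,250 + $775 + $0 = $3,025.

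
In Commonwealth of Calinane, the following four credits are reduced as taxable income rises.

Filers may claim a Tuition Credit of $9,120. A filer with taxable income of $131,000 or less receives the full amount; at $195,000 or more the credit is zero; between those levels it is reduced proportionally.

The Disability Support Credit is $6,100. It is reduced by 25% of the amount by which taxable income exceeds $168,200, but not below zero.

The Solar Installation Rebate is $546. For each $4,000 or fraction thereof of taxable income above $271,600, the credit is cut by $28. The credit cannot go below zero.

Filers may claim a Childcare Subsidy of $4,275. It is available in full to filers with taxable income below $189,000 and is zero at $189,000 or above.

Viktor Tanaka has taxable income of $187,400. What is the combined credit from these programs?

$7,204

Tuition Credit: $187,400 is $56,400 into a $64,000 phase-out range, leaving 7,600/64,000 of the credit: $9,120 × 7,600/64,000 = $1,083.
Disability Support Credit: 25% of the $19,200 excess over $168,200 is $4,800; credit = $6,100 − $4,800 = $1,300.
Solar Installation Rebate: $187,400 is at or below the $271,600 threshold, so the full $546 applies.
Childcare Subsidy: $187,400 is below the $189,000 cutoff, so the full $4,275 applies.
Total: $1,083 + $1,300 + $546 + $4,275 = $7,204.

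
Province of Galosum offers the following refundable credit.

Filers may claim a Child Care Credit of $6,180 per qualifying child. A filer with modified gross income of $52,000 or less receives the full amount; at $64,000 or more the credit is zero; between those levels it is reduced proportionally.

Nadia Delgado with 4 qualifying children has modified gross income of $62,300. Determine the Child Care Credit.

Child Care Credit: base = 4 × $6,180 = $24,720. $62,300 is $10,300 into a $12,000 phase-out range, leaving 1,700/12,000 of the credit: $24,720 × 1,700/12,000 = $3,502.

$3,502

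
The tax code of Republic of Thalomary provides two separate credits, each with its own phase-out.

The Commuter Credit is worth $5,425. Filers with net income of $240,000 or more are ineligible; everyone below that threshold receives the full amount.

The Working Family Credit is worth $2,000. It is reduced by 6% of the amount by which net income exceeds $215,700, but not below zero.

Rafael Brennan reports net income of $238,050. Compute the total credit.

Commuter Credit: $238,050 is below the $240,000 cutoff, so the full $5,425 applies.
Working Family Credit: 6% of the $22,350 excess over $215,700 is $1,341; credit = $2,000 − $1,341 = $659.
Total: $5,425 + $659 = $6,084.

$6,084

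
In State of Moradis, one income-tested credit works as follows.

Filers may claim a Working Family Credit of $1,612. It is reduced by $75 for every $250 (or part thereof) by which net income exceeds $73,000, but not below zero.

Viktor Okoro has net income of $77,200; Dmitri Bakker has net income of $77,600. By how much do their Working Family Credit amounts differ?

Viktor ($77,200): Working Family Credit: income exceeds $73,000 by $4,200, which is 17 full-or-partial $250 increments; reduction = 17 × $75 = $1,275, leaving $337.
Dmitri ($77,600): Working Family Credit: income exceeds $73,000 by $4,600, which is 19 full-or-partial $250 increments; reduction = 19 × $75 = $1,425, leaving $187.
Difference: |$337 − $187| = $150.

$150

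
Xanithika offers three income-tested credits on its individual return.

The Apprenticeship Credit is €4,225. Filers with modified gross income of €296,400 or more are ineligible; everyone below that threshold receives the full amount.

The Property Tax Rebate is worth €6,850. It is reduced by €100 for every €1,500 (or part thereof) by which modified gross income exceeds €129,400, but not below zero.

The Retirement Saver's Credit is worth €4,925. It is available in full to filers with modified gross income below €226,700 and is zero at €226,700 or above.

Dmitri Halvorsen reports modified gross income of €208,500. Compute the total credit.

€10,700

Apprenticeship Credit: €208,500 is below the €296,400 cutoff, so the full €4,225 applies.
Property Tax Rebate: income exceeds €129,400 by €79,100, which is 53 full-or-partial €1,500 increments; reduction = 53 × €100 = €5,300, leaving €1,550.
Retirement Saver's Credit: €208,500 is below the €226,700 cutoff, so the full €4,925 applies.
Total: €4,225 + €1,550 + €4,925 = €10,700.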